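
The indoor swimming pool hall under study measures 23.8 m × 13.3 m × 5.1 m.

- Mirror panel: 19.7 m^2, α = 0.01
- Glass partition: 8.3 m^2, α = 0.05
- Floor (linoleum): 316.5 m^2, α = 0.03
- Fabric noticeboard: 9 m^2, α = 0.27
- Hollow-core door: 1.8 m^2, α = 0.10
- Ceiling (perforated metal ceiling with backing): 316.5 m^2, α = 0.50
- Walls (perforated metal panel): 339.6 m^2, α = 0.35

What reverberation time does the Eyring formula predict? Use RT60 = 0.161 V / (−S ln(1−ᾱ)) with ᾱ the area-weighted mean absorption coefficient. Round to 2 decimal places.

S = Σ Sᵢ = 1011.4 m^2.
Absorption A = 19.7·0.01 + 8.3·0.05 + 316.5·0.03 + 9·0.27 + 1.8·0.10 + 316.5·0.50 + 339.6·0.35 = 289.827 sabins.
ᾱ = 289.827 / 1011.4 = 0.2866.
Eyring denominator: −S ln(1−ᾱ) = 341.563.
V = 23.8 × 13.3 × 5.1 = 1614.354 m³.
RT60 = 0.161 × 1614.354 / 341.563 = 0.76 s.

0.76 s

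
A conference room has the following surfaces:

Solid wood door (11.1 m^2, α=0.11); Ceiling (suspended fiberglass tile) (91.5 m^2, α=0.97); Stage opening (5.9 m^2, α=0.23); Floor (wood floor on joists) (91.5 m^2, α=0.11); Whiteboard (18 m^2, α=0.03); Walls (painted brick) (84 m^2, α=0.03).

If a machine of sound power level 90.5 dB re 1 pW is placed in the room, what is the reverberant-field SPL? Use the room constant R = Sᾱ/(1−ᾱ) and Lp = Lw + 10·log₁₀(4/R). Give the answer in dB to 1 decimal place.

74.5 dB

A = 104.458 sabins; S = 302.0 m^2.
ᾱ = 104.458/302.0 = 0.3459; R = Sᾱ/(1−ᾱ) = 104.458/(1−0.3459) = 159.697 m^2.
Lp = Lw + 10 log₁₀(4/R) = 90.5 -16.01 = 74.5 dB.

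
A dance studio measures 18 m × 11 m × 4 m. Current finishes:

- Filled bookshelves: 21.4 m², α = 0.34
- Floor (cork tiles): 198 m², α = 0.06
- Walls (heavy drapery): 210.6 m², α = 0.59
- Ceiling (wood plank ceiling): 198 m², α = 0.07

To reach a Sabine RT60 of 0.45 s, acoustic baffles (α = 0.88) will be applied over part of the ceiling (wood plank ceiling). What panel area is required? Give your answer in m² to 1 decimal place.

Equivalent absorption area: A₁ = 21.4·0.34 + 198·0.06 + 210.6·0.59 + 198·0.07 = 157.270 m².
V = 792 m³. Target absorption A₂ = 0.161 × 792 / 0.45 = 283.360 sabins.
Absorption to add: 283.360 − 157.270 = 126.090 sabins.
Net gain per m²: Δα = 0.88 − 0.07 = 0.81.
Area = ΔA/Δα = 126.090/0.81 = 155.7 m².

155.7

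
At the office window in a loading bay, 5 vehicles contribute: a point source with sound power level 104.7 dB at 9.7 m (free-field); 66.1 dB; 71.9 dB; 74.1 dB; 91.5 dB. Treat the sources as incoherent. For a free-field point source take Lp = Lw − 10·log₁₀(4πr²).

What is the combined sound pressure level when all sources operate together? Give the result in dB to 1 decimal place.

Source at 9.7 m: Lp = 104.7 − 10·log₁₀(4π·9.7²) = 104.7 − 10·log₁₀(1182.370) = 74.0 dB.
Converting to relative power and adding: 10^(74.0/10) + 10^(66.1/10) + 10^(71.9/10) + 10^(74.1/10) + 10^(91.5/10) = 1.483e+09.
Back to dB: 10·log₁₀ Σ = 91.7 dB.

91.7 dB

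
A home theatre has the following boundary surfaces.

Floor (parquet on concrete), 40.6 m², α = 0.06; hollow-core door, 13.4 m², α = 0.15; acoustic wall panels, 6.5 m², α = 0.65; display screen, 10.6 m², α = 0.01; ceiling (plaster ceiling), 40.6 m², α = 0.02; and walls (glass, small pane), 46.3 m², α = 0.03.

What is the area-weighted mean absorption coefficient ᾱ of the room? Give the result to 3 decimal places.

Total surface area S = 158.0 m².
A = 40.6*0.06 + 13.4*0.15 + 6.5*0.65 + 10.6*0.01 + 40.6*0.02 + 46.3*0.03 = 10.978 sabins.
ᾱ = 10.978 / 158.0 = 0.069.

0.069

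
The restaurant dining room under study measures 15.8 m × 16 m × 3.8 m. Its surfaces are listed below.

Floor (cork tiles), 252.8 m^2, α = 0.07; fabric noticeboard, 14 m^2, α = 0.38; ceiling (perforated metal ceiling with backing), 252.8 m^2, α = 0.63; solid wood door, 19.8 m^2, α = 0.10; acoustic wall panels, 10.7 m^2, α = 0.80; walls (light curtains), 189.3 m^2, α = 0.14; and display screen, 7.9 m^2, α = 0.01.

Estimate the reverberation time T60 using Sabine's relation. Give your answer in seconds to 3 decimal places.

A = Σ Sᵢαᵢ = 252.8·0.07 + 14·0.38 + 252.8·0.63 + 19.8·0.10 + 10.7·0.80 + 189.3·0.14 + 7.9·0.01 = 219.401 sabins.
V = 15.8·16·3.8 = 960.64 m³.
T = 0.161 V/A = 0.161·960.64/219.401 = 0.705 s.

0.705 s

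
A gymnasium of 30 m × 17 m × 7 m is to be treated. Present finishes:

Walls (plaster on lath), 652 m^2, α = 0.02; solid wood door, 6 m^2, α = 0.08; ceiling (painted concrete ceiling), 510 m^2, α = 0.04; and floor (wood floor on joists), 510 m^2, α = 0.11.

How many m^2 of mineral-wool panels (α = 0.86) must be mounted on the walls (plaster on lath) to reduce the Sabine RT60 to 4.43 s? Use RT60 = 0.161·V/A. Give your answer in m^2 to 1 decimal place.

Summing Sᵢαᵢ: 13.040 + 0.480 + 20.400 + 56.100 → A₁ = 90.020 sabins.
Required A₂ = 0.161·3570/4.43 = 129.745 sabins.
Absorption to add: 129.745 − 90.020 = 39.725 sabins.
Net gain per m^2: Δα = 0.86 − 0.02 = 0.84.
Area = ΔA/Δα = 39.725/0.84 = 47.3 m^2.

47.3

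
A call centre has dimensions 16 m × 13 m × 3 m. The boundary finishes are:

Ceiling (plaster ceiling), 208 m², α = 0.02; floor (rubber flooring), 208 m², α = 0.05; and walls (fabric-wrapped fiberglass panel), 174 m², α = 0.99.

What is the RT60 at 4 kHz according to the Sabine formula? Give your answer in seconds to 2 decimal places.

Equivalent absorption area: A = 208×0.02 + 208×0.05 + 174×0.99 = 186.820 m².
Volume V = 16 × 13 × 3 = 624 m³.
T = 0.161 V/A = 0.161·624/186.820 = 0.54 s.

0.54 s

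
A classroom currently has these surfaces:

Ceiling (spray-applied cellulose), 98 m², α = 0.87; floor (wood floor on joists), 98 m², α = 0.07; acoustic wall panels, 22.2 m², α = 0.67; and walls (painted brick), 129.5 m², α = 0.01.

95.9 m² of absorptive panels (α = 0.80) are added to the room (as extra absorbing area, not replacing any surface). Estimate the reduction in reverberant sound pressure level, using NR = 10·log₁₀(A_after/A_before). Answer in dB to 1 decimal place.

A_before = Σ Sᵢαᵢ = 98·0.87 + 98·0.07 + 22.2·0.67 + 129.5·0.01 = 108.289 sabins.
Treatment contributes 95.9·0.80 = 76.720 sabins.
New total A_after = 185.009 sabins.
Reduction = 10 log₁₀(A_after/A_before) = 10 log₁₀(1.7085) = 2.3 dB.

2.3 dB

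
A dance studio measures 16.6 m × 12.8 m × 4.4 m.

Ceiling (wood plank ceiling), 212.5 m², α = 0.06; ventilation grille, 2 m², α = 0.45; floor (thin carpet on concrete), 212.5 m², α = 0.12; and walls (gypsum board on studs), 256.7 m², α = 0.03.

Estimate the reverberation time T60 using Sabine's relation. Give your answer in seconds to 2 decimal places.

3.21 seconds

Equivalent absorption area: A = 212.5·0.06 + 2·0.45 + 212.5·0.12 + 256.7·0.03 = 46.851 m².
Room volume: 934.912 m³.
Sabine: RT60 = 0.161 × 934.912 / 46.851 = 3.21 s.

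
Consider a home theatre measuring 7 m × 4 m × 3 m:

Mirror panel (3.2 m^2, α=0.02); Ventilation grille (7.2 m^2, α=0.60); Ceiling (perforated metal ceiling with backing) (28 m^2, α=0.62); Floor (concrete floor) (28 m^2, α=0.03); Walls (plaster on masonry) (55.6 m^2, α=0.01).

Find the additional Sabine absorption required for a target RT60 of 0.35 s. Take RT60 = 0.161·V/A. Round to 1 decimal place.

A₁ = Σ Sᵢαᵢ = 3.2·0.02 + 7.2·0.60 + 28·0.62 + 28·0.03 + 55.6·0.01 = 23.140 sabins.
For T = 0.35 s, need A₂ = 0.161·V/T = 0.161·84/0.35 = 38.640 sabins.
Additional absorption ΔA = 38.640 − 23.140 = 15.5 sabins.

15.5 sabins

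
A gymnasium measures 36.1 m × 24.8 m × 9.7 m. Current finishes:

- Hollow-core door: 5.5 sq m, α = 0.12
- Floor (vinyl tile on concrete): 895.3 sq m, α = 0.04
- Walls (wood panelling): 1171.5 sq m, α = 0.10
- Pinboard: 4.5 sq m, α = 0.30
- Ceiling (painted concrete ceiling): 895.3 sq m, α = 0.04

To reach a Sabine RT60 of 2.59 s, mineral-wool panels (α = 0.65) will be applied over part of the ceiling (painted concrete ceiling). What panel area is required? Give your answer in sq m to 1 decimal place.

572.2

A₁ = Σ Sᵢαᵢ = 5.5×0.12 + 895.3×0.04 + 1171.5×0.10 + 4.5×0.30 + 895.3×0.04 = 190.784 sabins.
V = 8684.216 m³. Target absorption A₂ = 0.161 × 8684.216 / 2.59 = 539.830 sabins.
ΔA needed = 539.830 − 190.784 = 349.046 sabins.
Each sq m of panel replacing the ceiling (painted concrete ceiling) adds (0.65 − 0.04) = 0.61 sabins.
Panel area = 349.046 / 0.61 = 572.2 sq m.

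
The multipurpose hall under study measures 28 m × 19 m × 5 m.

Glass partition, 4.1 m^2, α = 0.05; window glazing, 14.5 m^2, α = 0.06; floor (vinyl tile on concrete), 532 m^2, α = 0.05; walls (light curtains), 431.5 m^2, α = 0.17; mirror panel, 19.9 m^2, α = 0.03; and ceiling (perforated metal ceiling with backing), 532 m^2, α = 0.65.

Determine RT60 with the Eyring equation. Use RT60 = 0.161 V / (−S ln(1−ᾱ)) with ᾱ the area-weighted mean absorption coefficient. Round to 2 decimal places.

0.81 s

Total surface area S = 4.1 + 14.5 + 532 + 431.5 + 19.9 + 532 = 1534.0 m^2.
Absorption A = 4.1×0.05 + 14.5×0.06 + 532×0.05 + 431.5×0.17 + 19.9×0.03 + 532×0.65 = 447.427 sabins.
ᾱ = 447.427 / 1534.0 = 0.2917.
Eyring denominator: −S ln(1−ᾱ) = 529.057.
V = 28 × 19 × 5 = 2660 m³.
T = 0.161·V/[−S·ln(1−ᾱ)] = 0.161·2660/529.057 = 0.81 s.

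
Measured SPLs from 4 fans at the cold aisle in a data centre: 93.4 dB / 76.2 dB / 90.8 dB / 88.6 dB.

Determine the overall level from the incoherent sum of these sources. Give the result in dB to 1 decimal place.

Converting to relative power and adding: 10^(93.4/10) + 10^(76.2/10) + 10^(90.8/10) + 10^(88.6/10) = 4.156e+09.
L_total = 10·log₁₀(4.156e+09) = 96.2 dB.

96.2 dB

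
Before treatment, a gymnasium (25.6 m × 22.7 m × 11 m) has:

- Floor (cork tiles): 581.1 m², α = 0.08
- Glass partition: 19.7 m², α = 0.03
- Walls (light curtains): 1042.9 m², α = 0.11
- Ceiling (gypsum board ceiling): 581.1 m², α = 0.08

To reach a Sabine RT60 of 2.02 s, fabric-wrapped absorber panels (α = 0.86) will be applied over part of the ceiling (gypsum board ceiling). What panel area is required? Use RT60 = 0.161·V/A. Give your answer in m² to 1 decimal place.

Summing Sᵢαᵢ: 46.488 + 0.591 + 114.719 + 46.488 → A₁ = 208.286 sabins.
V = 6392.32 m³. Target absorption A₂ = 0.161 × 6392.32 / 2.02 = 509.487 sabins.
ΔA needed = 509.487 − 208.286 = 301.201 sabins.
Net gain per m²: Δα = 0.86 − 0.08 = 0.78.
Panel area = 301.201 / 0.78 = 386.2 m².

386.2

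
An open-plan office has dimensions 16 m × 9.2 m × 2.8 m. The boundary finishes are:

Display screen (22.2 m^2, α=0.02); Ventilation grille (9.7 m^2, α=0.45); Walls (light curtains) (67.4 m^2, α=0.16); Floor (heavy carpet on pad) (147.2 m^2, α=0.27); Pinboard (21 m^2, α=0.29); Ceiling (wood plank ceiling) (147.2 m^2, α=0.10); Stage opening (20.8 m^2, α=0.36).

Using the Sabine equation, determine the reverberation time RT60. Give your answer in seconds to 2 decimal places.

A = Σ Sᵢαᵢ = 22.2×0.02 + 9.7×0.45 + 67.4×0.16 + 147.2×0.27 + 21×0.29 + 147.2×0.10 + 20.8×0.36 = 83.635 sabins.
V = 16·9.2·2.8 = 412.16 m³.
T = 0.161 V/A = 0.161·412.16/83.635 = 0.79 s.

0.79 s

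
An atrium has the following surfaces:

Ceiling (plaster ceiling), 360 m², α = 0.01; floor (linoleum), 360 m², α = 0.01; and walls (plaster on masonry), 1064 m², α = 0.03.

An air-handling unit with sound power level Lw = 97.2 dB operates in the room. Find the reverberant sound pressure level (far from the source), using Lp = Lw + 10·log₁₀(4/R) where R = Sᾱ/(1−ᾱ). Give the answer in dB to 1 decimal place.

Σ(Sᵢαᵢ) = 360×0.01 + 360×0.01 + 1064×0.03 = 39.120; total area S = 1784.0 m².
ᾱ = 0.0219, so room constant R = A/(1−ᾱ) = 39.996 m².
Lp = 97.2 + 10·log₁₀(4/39.996) = 97.2 + (-10.00) = 87.2 dB.

87.2 dB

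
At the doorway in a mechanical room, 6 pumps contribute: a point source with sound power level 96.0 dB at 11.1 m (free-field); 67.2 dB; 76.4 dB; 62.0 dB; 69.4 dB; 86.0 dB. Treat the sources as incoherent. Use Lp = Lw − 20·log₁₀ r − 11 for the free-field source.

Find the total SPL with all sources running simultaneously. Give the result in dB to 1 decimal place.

86.6 dB

Source at 11.1 m: Lp = 96.0 − 20·log₁₀(11.1) − 11 = 64.1 dB.
Σ 10^(Lᵢ/10) = 4.599e+08.
L_total = 10·log₁₀(4.599e+08) = 86.6 dB.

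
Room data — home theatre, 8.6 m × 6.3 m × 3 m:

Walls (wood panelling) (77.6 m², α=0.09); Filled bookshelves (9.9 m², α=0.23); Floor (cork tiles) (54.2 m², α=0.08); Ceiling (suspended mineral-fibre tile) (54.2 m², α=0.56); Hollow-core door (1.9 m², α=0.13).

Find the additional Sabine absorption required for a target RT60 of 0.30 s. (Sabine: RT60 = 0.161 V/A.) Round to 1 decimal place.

Total absorption A₁ = 77.6*0.09 + 9.9*0.23 + 54.2*0.08 + 54.2*0.56 + 1.9*0.13
  = 6.984 + 2.277 + 4.336 + 30.352 + 0.247 = 44.196 m² sabins.
For T = 0.30 s, need A₂ = 0.161·V/T = 0.161·162.54/0.30 = 87.230 sabins.
Additional absorption ΔA = 87.230 − 44.196 = 43.0 sabins.

43.0 sabins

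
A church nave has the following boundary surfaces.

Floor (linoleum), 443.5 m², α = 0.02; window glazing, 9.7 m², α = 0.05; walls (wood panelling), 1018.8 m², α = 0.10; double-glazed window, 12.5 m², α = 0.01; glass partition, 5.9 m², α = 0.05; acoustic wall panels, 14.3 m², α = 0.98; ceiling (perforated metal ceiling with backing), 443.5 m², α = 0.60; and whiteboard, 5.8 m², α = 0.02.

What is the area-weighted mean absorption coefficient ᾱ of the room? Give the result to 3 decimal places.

0.201

Total surface area S = 1954.0 m².
A = 443.5×0.02 + 9.7×0.05 + 1018.8×0.10 + 12.5×0.01 + 5.9×0.05 + 14.3×0.98 + 443.5×0.60 + 5.8×0.02 = 391.885 sabins.
ᾱ = A/S = 0.201.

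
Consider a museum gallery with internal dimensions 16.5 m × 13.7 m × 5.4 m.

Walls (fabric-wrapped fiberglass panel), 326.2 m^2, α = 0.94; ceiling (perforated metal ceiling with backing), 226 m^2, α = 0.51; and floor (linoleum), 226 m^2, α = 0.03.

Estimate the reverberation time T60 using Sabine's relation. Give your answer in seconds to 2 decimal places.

0.46 seconds

Equivalent absorption area: A = 326.2·0.94 + 226·0.51 + 226·0.03 = 428.668 m^2.
Volume V = 16.5 × 13.7 × 5.4 = 1220.67 m³.
RT60 = 0.161 · V / A = 0.161 × 1220.67 / 428.668 = 0.46 s.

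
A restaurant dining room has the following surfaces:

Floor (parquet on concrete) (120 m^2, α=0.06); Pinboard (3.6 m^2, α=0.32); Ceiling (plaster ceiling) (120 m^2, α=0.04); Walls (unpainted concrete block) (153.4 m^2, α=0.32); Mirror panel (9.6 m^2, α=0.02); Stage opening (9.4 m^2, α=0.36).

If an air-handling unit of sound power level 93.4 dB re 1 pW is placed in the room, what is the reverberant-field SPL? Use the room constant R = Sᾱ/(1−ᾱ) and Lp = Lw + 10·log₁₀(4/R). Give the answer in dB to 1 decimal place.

80.5 dB

A = 65.816 sabins; S = 416.0 m^2.
ᾱ = 65.816/416.0 = 0.1582; R = Sᾱ/(1−ᾱ) = 65.816/(1−0.1582) = 78.185 m^2.
Lp = 93.4 + 10·log₁₀(4/78.185) = 93.4 + (-12.91) = 80.5 dB.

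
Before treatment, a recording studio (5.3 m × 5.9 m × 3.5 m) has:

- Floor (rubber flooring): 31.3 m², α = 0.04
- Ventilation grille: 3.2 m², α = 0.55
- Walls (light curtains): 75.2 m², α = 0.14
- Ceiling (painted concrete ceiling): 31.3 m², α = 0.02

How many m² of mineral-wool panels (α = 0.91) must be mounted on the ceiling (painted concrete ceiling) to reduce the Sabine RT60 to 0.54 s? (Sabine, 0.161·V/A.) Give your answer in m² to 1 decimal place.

20.7

Total absorption A₁ = 31.3×0.04 + 3.2×0.55 + 75.2×0.14 + 31.3×0.02
  = 1.252 + 1.760 + 10.528 + 0.626 = 14.166 m² sabins.
Required A₂ = 0.161·109.445/0.54 = 32.631 sabins.
Absorption to add: 32.631 − 14.166 = 18.465 sabins.
Each m² of panel replacing the ceiling (painted concrete ceiling) adds (0.91 − 0.02) = 0.89 sabins.
Area = ΔA/Δα = 18.465/0.89 = 20.7 m².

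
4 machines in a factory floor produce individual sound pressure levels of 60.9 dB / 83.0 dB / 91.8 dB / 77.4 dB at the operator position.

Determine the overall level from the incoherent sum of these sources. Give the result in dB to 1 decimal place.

Converting to relative power and adding: 10^(60.9/10) + 10^(83.0/10) + 10^(91.8/10) + 10^(77.4/10) = 1.769e+09.
Back to dB: 10·log₁₀ Σ = 92.5 dB.

92.5 dB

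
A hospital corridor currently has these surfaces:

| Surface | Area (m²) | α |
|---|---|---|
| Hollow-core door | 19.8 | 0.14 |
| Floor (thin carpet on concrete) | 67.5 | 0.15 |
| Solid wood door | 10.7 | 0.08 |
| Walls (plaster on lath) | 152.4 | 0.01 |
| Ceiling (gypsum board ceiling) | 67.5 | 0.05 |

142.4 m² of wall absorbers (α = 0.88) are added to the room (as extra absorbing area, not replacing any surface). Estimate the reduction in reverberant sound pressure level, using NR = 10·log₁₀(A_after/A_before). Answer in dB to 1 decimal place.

8.9 dB

A_before = Σ Sᵢαᵢ = 19.8×0.14 + 67.5×0.15 + 10.7×0.08 + 152.4×0.01 + 67.5×0.05 = 18.652 sabins.
Added absorption = 142.4 × 0.88 = 125.312 sabins.
A_after = 18.652 + 125.312 = 143.964 sabins.
Reduction = 10 log₁₀(A_after/A_before) = 10 log₁₀(7.7184) = 8.9 dB.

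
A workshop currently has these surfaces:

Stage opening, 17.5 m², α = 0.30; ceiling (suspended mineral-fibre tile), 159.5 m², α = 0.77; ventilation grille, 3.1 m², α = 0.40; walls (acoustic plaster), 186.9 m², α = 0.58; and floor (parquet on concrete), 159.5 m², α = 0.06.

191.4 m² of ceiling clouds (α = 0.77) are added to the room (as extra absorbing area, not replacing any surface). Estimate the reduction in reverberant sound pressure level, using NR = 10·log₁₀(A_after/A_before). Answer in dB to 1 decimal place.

Equivalent absorption area: A_before = 17.5*0.30 + 159.5*0.77 + 3.1*0.40 + 186.9*0.58 + 159.5*0.06 = 247.277 m².
Added absorption = 191.4 × 0.77 = 147.378 sabins.
New total A_after = 394.655 sabins.
NR = 10·log₁₀(394.655/247.277) = 2.0 dB.

2.0 dB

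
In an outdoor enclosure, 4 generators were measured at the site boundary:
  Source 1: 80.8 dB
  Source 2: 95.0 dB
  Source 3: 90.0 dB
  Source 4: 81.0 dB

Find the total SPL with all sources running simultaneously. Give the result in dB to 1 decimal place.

Sum in the linear (power) domain: Σ 10^(Lᵢ/10) = 10^(80.8/10) + 10^(95.0/10) + 10^(90.0/10) + 10^(81.0/10) = 4.408e+09.
L_total = 10·log₁₀(4.408e+09) = 96.4 dB.

96.4 dB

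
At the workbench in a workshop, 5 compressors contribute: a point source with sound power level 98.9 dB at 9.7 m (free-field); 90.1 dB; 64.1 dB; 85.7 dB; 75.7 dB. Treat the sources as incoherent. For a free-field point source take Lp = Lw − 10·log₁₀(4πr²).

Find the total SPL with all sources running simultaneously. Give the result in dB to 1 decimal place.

Source at 9.7 m: Lp = 98.9 − 10·log₁₀(4π·9.7²) = 98.9 − 10·log₁₀(1182.370) = 68.2 dB.
Σ 10^(Lᵢ/10) = 1.441e+09.
Combined level = 10 log₁₀(1.441e+09) = 91.6 dB.

91.6 dB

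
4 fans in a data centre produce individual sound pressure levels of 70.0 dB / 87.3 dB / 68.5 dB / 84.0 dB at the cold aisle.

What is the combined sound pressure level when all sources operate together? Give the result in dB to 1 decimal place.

89.1 dB

Converting to relative power and adding: 10^(70.0/10) + 10^(87.3/10) + 10^(68.5/10) + 10^(84.0/10) = 8.053e+08.
Back to dB: 10·log₁₀ Σ = 89.1 dB.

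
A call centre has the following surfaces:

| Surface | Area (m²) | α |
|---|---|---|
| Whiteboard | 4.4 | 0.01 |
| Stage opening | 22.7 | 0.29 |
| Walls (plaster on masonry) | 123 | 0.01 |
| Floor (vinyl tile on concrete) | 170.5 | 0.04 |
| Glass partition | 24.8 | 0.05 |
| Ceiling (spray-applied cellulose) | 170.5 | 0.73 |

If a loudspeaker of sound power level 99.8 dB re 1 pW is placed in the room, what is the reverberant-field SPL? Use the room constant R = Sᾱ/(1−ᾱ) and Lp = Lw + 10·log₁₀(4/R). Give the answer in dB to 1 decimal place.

Σ(Sᵢαᵢ) = 4.4×0.01 + 22.7×0.29 + 123×0.01 + 170.5×0.04 + 24.8×0.05 + 170.5×0.73 = 140.382; total area S = 515.9 m².
ᾱ = 140.382/515.9 = 0.2721; R = Sᾱ/(1−ᾱ) = 140.382/(1−0.2721) = 192.859 m².
Lp = Lw + 10 log₁₀(4/R) = 99.8 -16.83 = 83.0 dB.

83.0 dB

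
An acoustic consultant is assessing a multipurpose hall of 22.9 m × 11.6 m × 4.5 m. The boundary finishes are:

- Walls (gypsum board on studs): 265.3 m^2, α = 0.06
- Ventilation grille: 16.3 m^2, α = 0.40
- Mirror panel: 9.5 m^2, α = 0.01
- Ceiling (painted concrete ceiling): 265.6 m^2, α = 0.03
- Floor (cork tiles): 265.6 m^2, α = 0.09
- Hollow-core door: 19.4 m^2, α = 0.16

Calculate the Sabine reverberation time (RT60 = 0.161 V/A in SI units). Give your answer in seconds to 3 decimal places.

Total absorption A = 265.3*0.06 + 16.3*0.40 + 9.5*0.01 + 265.6*0.03 + 265.6*0.09 + 19.4*0.16
  = 15.918 + 6.520 + 0.095 + 7.968 + 23.904 + 3.104 = 57.509 m^2 sabins.
Room volume: 1195.38 m³.
T = 0.161 V/A = 0.161·1195.38/57.509 = 3.347 s.

3.347 seconds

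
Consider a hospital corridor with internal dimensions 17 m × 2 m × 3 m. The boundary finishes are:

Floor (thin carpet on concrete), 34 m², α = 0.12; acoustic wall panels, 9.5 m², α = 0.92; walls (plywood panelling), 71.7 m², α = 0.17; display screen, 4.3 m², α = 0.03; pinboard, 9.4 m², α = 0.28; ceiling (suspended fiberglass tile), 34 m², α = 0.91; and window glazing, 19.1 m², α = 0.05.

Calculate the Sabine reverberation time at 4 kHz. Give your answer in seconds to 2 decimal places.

Summing Sᵢαᵢ: 4.080 + 8.740 + 12.189 + 0.129 + 2.632 + 30.940 + 0.955 → A = 59.665 sabins.
Room volume: 102 m³.
RT60 = 0.161 · V / A = 0.161 × 102 / 59.665 = 0.28 s.

0.28 seconds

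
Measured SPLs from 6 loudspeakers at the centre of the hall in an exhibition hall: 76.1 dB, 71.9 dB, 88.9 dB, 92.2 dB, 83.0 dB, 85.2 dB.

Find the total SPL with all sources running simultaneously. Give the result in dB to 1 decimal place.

94.8 dB

Σ 10^(Lᵢ/10) = 3.023e+09.
Combined level = 10 log₁₀(3.023e+09) = 94.8 dB.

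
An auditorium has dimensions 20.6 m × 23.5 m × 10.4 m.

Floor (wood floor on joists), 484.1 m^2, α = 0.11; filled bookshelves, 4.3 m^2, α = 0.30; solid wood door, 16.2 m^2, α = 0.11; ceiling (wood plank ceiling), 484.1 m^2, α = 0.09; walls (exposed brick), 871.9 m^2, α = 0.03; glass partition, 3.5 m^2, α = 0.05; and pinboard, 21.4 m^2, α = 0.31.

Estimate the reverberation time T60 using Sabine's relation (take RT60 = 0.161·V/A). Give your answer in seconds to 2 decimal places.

6.10 sec

A = Σ Sᵢαᵢ = 484.1×0.11 + 4.3×0.30 + 16.2×0.11 + 484.1×0.09 + 871.9×0.03 + 3.5×0.05 + 21.4×0.31 = 132.858 sabins.
V = 20.6·23.5·10.4 = 5034.64 m³.
T = 0.161 V/A = 0.161·5034.64/132.858 = 6.10 s.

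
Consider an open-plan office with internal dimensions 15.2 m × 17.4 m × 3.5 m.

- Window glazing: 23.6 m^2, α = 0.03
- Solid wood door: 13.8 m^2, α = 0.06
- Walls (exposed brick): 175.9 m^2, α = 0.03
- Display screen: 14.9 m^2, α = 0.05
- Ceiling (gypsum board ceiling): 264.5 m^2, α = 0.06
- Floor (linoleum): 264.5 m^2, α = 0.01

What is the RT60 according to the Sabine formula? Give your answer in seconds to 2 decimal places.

Total absorption A = 23.6*0.03 + 13.8*0.06 + 175.9*0.03 + 14.9*0.05 + 264.5*0.06 + 264.5*0.01
  = 0.708 + 0.828 + 5.277 + 0.745 + 15.870 + 2.645 = 26.073 m^2 sabins.
Room volume: 925.68 m³.
Sabine: RT60 = 0.161 × 925.68 / 26.073 = 5.72 s.

5.72 s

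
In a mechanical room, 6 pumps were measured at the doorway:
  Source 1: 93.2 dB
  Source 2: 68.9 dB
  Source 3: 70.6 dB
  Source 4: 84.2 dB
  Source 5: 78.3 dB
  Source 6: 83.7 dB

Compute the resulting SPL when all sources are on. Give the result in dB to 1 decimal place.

Converting to relative power and adding: 10^(93.2/10) + 10^(68.9/10) + 10^(70.6/10) + 10^(84.2/10) + 10^(78.3/10) + 10^(83.7/10) = 2.674e+09.
Combined level = 10 log₁₀(2.674e+09) = 94.3 dB.

94.3 dB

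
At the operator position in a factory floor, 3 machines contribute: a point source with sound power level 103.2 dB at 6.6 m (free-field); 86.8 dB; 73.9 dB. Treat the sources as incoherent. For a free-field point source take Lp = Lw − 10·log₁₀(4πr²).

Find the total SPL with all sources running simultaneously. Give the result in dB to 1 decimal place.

87.3 dB

Source at 6.6 m: Lp = 103.2 − 10·log₁₀(4π·6.6²) = 103.2 − 10·log₁₀(547.391) = 75.8 dB.
Converting to relative power and adding: 10^(75.8/10) + 10^(86.8/10) + 10^(73.9/10) = 5.412e+08.
L_total = 10·log₁₀(5.412e+08) = 87.3 dB.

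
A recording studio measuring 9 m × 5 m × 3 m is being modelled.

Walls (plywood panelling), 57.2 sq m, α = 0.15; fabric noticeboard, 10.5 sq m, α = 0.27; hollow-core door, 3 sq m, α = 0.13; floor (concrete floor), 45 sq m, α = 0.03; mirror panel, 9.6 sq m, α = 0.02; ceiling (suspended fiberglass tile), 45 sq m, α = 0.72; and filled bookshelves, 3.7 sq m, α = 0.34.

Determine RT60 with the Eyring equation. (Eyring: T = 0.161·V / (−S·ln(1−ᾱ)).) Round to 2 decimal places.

S = Σ Sᵢ = 174.0 sq m.
Absorption A = 57.2·0.15 + 10.5·0.27 + 3·0.13 + 45·0.03 + 9.6·0.02 + 45·0.72 + 3.7·0.34 = 47.005 sabins.
ᾱ = 47.005 / 174.0 = 0.2701.
Eyring denominator: −S ln(1−ᾱ) = 54.784.
V = 9 × 5 × 3 = 135 m³.
RT60 = 0.161 × 135 / 54.784 = 0.40 s.

0.40 s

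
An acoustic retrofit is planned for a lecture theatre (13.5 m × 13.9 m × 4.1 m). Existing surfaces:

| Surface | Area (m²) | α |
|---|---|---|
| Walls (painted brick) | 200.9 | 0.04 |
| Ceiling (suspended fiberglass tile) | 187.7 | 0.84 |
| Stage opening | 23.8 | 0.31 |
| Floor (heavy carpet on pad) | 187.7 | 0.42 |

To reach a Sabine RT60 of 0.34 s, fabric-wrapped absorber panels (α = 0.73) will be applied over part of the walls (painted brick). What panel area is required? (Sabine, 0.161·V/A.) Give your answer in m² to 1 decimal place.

162.9

Summing Sᵢαᵢ: 8.036 + 157.668 + 7.378 + 78.834 → A₁ = 251.916 sabins.
Required A₂ = 0.161·769.365/0.34 = 364.317 sabins.
Absorption to add: 364.317 − 251.916 = 112.401 sabins.
Net gain per m²: Δα = 0.73 − 0.04 = 0.69.
Panel area = 112.401 / 0.69 = 162.9 m².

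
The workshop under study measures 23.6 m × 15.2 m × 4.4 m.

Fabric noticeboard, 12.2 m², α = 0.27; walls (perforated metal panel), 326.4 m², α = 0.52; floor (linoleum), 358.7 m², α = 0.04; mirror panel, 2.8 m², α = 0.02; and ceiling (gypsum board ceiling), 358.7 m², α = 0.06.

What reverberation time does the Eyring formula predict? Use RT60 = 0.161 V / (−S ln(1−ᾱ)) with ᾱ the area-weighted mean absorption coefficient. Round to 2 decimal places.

Total surface area S = 12.2 + 326.4 + 358.7 + 2.8 + 358.7 = 1058.8 m².
Absorption A = 12.2·0.27 + 326.4·0.52 + 358.7·0.04 + 2.8·0.02 + 358.7·0.06 = 208.948 sabins.
ᾱ = 208.948 / 1058.8 = 0.1973.
−S·ln(1−ᾱ) = −1058.8 × ln(1 − 0.1973) = 232.697.
V = 23.6 × 15.2 × 4.4 = 1578.368 m³.
T = 0.161·V/[−S·ln(1−ᾱ)] = 0.161·1578.368/232.697 = 1.09 s.

1.09 s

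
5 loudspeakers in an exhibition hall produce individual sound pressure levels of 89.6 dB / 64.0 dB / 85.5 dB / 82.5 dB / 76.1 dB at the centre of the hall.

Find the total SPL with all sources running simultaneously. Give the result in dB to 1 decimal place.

Sum in the linear (power) domain: Σ 10^(Lᵢ/10) = 10^(89.6/10) + 10^(64.0/10) + 10^(85.5/10) + 10^(82.5/10) + 10^(76.1/10) = 1.488e+09.
L_total = 10·log₁₀(1.488e+09) = 91.7 dB.

91.7 dB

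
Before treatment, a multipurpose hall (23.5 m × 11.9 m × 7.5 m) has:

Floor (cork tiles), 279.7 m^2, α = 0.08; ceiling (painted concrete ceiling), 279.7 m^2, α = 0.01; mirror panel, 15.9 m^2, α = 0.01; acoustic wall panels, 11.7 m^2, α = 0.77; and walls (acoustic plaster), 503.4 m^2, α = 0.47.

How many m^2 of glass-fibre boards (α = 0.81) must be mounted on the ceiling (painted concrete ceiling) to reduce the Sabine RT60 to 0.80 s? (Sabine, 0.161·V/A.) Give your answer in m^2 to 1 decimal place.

188.9

Equivalent absorption area: A₁ = 279.7×0.08 + 279.7×0.01 + 15.9×0.01 + 11.7×0.77 + 503.4×0.47 = 270.939 m^2.
Required A₂ = 0.161·2097.375/0.80 = 422.097 sabins.
Absorption to add: 422.097 − 270.939 = 151.158 sabins.
Each m^2 of panel replacing the ceiling (painted concrete ceiling) adds (0.81 − 0.01) = 0.80 sabins.
Panel area = 151.158 / 0.80 = 188.9 m^2.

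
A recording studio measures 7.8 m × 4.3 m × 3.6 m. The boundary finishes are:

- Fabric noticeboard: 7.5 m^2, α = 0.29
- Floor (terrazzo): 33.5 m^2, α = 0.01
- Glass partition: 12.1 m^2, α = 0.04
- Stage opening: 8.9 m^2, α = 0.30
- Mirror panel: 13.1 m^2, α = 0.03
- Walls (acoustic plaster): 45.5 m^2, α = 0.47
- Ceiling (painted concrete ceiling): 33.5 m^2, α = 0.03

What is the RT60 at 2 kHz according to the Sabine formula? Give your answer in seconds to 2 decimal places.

A = Σ Sᵢαᵢ = 7.5×0.29 + 33.5×0.01 + 12.1×0.04 + 8.9×0.30 + 13.1×0.03 + 45.5×0.47 + 33.5×0.03 = 28.447 sabins.
Room volume: 120.744 m³.
RT60 = 0.161 · V / A = 0.161 × 120.744 / 28.447 = 0.68 s.

0.68 s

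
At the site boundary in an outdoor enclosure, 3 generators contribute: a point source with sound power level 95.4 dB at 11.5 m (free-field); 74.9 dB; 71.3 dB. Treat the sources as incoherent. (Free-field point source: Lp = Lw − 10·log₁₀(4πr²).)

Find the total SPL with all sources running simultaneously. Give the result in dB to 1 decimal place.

76.7 dB

Source at 11.5 m: Lp = 95.4 − 10·log₁₀(4π·11.5²) = 95.4 − 10·log₁₀(1661.903) = 63.2 dB.
Σ 10^(Lᵢ/10) = 4.648e+07.
Combined level = 10 log₁₀(4.648e+07) = 76.7 dB.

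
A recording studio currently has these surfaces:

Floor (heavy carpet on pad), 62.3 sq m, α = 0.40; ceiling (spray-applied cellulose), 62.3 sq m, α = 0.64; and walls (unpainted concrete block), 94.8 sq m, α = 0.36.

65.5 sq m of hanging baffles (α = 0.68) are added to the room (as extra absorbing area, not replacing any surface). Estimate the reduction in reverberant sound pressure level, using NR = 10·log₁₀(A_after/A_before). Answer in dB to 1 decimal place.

1.6 dB

A_before = Σ Sᵢαᵢ = 62.3·0.40 + 62.3·0.64 + 94.8·0.36 = 98.920 sabins.
Treatment contributes 65.5·0.68 = 44.540 sabins.
A_after = 98.920 + 44.540 = 143.460 sabins.
Reduction = 10 log₁₀(A_after/A_before) = 10 log₁₀(1.4503) = 1.6 dB.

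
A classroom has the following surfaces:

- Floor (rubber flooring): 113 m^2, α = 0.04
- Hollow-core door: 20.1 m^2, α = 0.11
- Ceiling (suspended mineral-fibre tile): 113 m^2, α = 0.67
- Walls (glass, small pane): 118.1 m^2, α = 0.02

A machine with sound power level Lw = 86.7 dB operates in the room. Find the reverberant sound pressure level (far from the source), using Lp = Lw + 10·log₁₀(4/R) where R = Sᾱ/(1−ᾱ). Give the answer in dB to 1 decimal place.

72.3 dB

A = 84.803 sabins; S = 364.2 m^2.
ᾱ = 84.803/364.2 = 0.2328; R = Sᾱ/(1−ᾱ) = 84.803/(1−0.2328) = 110.536 m^2.
Lp = 86.7 + 10·log₁₀(4/110.536) = 86.7 + (-14.41) = 72.3 dB.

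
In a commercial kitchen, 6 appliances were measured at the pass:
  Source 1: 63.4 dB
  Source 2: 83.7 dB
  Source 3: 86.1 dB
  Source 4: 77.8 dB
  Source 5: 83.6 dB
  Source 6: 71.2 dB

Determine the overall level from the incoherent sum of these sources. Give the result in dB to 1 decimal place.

89.8 dB

Σ 10^(Lᵢ/10) = 9.465e+08.
Combined level = 10 log₁₀(9.465e+08) = 89.8 dB.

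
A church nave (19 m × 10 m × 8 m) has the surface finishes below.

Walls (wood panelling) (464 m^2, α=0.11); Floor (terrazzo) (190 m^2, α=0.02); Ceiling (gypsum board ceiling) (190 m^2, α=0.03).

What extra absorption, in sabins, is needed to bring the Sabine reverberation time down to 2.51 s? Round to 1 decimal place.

37.0 sabins

Summing Sᵢαᵢ: 51.040 + 3.800 + 5.700 → A₁ = 60.540 sabins.
V = 1520 m³. Required absorption A₂ = 0.161 × 1520 / 2.51 = 97.498 sabins.
Additional absorption ΔA = 97.498 − 60.540 = 37.0 sabins.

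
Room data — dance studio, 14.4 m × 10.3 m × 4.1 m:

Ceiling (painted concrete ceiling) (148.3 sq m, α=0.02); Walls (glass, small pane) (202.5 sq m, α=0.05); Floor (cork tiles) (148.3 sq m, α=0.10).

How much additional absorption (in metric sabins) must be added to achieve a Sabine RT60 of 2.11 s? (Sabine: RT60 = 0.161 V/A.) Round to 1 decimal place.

A₁ = Σ Sᵢαᵢ = 148.3×0.02 + 202.5×0.05 + 148.3×0.10 = 27.921 sabins.
Target A₂ = 0.161·608.112/2.11 = 46.401 sabins (V = 608.112 m³).
ΔA = A₂ − A₁ = 46.401 − 27.921 = 18.5 sabins.

18.5 sabins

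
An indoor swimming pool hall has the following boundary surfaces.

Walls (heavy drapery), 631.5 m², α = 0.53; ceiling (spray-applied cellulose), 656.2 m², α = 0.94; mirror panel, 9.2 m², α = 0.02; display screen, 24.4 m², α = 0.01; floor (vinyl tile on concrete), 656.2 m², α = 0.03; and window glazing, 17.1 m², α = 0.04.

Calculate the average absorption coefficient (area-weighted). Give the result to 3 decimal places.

Total surface area S = 1994.6 m².
A = 631.5·0.53 + 656.2·0.94 + 9.2·0.02 + 24.4·0.01 + 656.2·0.03 + 17.1·0.04 = 972.321 sabins.
ᾱ = A/S = 0.487.

0.487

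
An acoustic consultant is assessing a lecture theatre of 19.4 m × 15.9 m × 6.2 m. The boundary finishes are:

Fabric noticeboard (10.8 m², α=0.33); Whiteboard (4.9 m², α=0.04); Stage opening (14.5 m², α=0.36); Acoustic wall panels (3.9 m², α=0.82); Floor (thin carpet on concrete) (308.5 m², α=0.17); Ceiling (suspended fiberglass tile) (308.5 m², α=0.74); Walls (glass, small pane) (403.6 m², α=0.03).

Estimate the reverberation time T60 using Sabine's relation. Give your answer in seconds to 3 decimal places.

1.009 sec

A = Σ Sᵢαᵢ = 10.8*0.33 + 4.9*0.04 + 14.5*0.36 + 3.9*0.82 + 308.5*0.17 + 308.5*0.74 + 403.6*0.03 = 305.021 sabins.
V = 19.4·15.9·6.2 = 1912.452 m³.
RT60 = 0.161 · V / A = 0.161 × 1912.452 / 305.021 = 1.009 s.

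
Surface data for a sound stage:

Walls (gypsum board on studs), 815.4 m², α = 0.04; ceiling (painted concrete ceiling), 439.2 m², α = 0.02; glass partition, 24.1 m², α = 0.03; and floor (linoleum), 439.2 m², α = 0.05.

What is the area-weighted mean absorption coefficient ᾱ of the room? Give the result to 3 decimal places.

0.037

S = Σ Sᵢ = 815.4 + 439.2 + 24.1 + 439.2 = 1717.9 m².
Weighted sum Σ Sα = 64.083.
ᾱ = 64.083 / 1717.9 = 0.037.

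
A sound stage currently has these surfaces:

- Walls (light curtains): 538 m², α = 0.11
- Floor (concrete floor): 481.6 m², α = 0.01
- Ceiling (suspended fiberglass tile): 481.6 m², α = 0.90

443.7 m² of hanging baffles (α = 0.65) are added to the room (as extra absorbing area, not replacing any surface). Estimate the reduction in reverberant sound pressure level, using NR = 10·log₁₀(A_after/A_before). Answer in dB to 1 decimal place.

Total absorption A_before = 538×0.11 + 481.6×0.01 + 481.6×0.90
  = 59.180 + 4.816 + 433.440 = 497.436 m² sabins.
Treatment contributes 443.7·0.65 = 288.405 sabins.
A_after = 497.436 + 288.405 = 785.841 sabins.
NR = 10·log₁₀(785.841/497.436) = 2.0 dB.

2.0 dB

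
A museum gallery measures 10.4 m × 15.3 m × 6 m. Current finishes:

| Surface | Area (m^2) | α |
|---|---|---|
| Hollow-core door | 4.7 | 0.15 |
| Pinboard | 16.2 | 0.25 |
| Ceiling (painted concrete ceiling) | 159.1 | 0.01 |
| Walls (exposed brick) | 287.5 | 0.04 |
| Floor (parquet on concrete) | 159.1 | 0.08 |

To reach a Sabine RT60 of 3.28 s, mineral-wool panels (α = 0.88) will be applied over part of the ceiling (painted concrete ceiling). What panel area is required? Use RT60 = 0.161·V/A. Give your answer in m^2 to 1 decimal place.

18.7

Equivalent absorption area: A₁ = 4.7*0.15 + 16.2*0.25 + 159.1*0.01 + 287.5*0.04 + 159.1*0.08 = 30.574 m^2.
V = 954.72 m³. Target absorption A₂ = 0.161 × 954.72 / 3.28 = 46.863 sabins.
Absorption to add: 46.863 − 30.574 = 16.289 sabins.
Each m^2 of panel replacing the ceiling (painted concrete ceiling) adds (0.88 − 0.01) = 0.87 sabins.
Area = ΔA/Δα = 16.289/0.87 = 18.7 m^2.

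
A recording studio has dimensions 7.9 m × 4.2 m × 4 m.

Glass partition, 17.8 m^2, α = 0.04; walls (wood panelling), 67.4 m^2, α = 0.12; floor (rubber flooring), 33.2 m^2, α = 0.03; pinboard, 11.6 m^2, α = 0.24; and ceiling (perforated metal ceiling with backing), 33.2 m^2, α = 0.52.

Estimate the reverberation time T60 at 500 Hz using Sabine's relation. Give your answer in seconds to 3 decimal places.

A = Σ Sᵢαᵢ = 17.8×0.04 + 67.4×0.12 + 33.2×0.03 + 11.6×0.24 + 33.2×0.52 = 29.844 sabins.
Room volume: 132.72 m³.
RT60 = 0.161 · V / A = 0.161 × 132.72 / 29.844 = 0.716 s.

0.716 s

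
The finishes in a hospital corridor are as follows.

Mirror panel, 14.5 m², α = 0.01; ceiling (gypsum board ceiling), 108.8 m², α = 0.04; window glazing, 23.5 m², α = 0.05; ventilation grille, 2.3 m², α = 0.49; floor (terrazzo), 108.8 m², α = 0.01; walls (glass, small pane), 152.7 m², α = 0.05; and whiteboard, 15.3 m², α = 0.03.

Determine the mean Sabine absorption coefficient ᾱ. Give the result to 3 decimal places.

0.038

S = Σ Sᵢ = 14.5 + 108.8 + 23.5 + 2.3 + 108.8 + 152.7 + 15.3 = 425.9 m².
Weighted sum Σ Sα = 15.981.
ᾱ = 15.981 / 425.9 = 0.038.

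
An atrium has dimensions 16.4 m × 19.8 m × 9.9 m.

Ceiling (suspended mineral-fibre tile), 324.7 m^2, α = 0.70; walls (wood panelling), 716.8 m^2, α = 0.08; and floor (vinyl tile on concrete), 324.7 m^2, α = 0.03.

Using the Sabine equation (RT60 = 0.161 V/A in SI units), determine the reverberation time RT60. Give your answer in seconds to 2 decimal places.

Equivalent absorption area: A = 324.7*0.70 + 716.8*0.08 + 324.7*0.03 = 294.375 m^2.
Room volume: 3214.728 m³.
Sabine: RT60 = 0.161 × 3214.728 / 294.375 = 1.76 s.

1.76 sec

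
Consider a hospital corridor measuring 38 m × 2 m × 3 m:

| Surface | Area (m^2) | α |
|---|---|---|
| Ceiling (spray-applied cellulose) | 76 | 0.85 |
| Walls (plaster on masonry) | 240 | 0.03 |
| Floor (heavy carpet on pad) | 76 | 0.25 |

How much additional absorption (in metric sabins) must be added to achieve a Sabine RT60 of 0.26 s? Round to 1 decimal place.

A₁ = Σ Sᵢαᵢ = 76·0.85 + 240·0.03 + 76·0.25 = 90.800 sabins.
Target A₂ = 0.161·228/0.26 = 141.185 sabins (V = 228 m³).
Shortfall: 141.185 − 90.800 = 50.4 sabins.

50.4 sabins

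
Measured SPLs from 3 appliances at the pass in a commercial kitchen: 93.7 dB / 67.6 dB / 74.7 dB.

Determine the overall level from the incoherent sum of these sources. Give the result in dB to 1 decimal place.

93.8 dB

Σ 10^(Lᵢ/10) = 2.379e+09.
Combined level = 10 log₁₀(2.379e+09) = 93.8 dB.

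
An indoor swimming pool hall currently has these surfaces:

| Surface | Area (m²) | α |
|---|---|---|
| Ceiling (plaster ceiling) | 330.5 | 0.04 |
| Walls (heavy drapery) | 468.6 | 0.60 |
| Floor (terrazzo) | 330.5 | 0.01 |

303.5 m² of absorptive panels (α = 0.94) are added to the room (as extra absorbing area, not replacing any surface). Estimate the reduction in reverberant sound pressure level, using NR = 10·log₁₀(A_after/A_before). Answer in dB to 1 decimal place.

2.9 dB

Total absorption A_before = 330.5*0.04 + 468.6*0.60 + 330.5*0.01
  = 13.220 + 281.160 + 3.305 = 297.685 m² sabins.
Treatment contributes 303.5·0.94 = 285.290 sabins.
A_after = 297.685 + 285.290 = 582.975 sabins.
NR = 10·log₁₀(582.975/297.685) = 2.9 dB.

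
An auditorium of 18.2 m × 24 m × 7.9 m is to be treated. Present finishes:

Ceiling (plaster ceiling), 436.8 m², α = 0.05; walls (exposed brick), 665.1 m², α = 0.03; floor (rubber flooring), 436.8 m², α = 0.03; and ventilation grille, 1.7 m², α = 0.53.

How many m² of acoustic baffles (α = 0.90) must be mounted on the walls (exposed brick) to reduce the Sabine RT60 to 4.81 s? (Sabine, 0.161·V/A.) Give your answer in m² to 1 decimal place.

68.6

Summing Sᵢαᵢ: 21.840 + 19.953 + 13.104 + 0.901 → A₁ = 55.798 sabins.
V = 3450.72 m³. Target absorption A₂ = 0.161 × 3450.72 / 4.81 = 115.502 sabins.
ΔA needed = 115.502 − 55.798 = 59.704 sabins.
Net gain per m²: Δα = 0.90 − 0.03 = 0.87.
Panel area = 59.704 / 0.87 = 68.6 m².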